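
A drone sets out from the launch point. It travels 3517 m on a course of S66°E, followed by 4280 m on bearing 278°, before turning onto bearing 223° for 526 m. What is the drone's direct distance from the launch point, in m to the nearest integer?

1845 m

Leg 1 (S66°E, 3517 m): east 3517 sin 114° = 3212.94, north 3517 cos 114° = -1430.49
Leg 2 (278°, 4280 m): east 4280 sin 278° = -4238.35, north 4280 cos 278° = 595.66
Leg 3 (223°, 526 m): east 526 sin 223° = -358.73, north 526 cos 223° = -384.69
Net: -1384.14 east, -1219.52 north. Distance = √((-1384.14)² + (-1219.52)²) = 1844.744 m.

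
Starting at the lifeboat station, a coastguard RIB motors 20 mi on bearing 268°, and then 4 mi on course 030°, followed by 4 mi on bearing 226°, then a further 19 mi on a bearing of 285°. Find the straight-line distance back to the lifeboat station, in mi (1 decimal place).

39.5 mi

Leg 1 (268°, 20 mi): east 20 sin 268° = -19.99, north 20 cos 268° = -0.70
Leg 2 (030°, 4 mi): east 4 sin 30° = 2.00, north 4 cos 30° = 3.46
Leg 3 (226°, 4 mi): east 4 sin 226° = -2.88, north 4 cos 226° = -2.78
Leg 4 (285°, 19 mi): east 19 sin 285° = -18.35, north 19 cos 285° = 4.92
Net: -39.22 east, 4.91 north. Distance = √((-39.22)² + (4.91)²) = 39.523 mi.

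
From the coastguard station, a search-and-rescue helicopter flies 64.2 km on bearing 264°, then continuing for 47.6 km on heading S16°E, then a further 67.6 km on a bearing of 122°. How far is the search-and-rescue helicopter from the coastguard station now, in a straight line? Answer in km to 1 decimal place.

Leg 1 (264°, 64.2 km): east 64.2 sin 264° = -63.85, north 64.2 cos 264° = -6.71
Leg 2 (S16°E, 47.6 km): east 47.6 sin 164° = 13.12, north 47.6 cos 164° = -45.76
Leg 3 (122°, 67.6 km): east 67.6 sin 122° = 57.33, north 67.6 cos 122° = -35.82
Net: 6.60 east, -88.29 north. Distance = √((6.60)² + (-88.29)²) = 88.536 km.

88.5 km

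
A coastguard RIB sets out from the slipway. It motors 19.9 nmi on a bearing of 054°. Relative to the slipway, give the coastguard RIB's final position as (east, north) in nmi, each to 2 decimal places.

(16.10, 11.70)

Leg 1 (054°, 19.9 nmi): east 19.9 sin 54° = 16.10, north 19.9 cos 54° = 11.70
Summing: 16.10 nmi east, 11.70 nmi north → (16.10, 11.70).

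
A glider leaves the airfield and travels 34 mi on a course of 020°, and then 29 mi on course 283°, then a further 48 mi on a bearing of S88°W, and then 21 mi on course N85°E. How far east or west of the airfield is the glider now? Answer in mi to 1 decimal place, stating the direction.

Leg 1 (020°, 34 mi): east 34 sin 20° = 11.63, north 34 cos 20° = 31.95
Leg 2 (283°, 29 mi): east 29 sin 283° = -28.26, north 29 cos 283° = 6.52
Leg 3 (S88°W, 48 mi): east 48 sin 268° = -47.97, north 48 cos 268° = -1.68
Leg 4 (N85°E, 21 mi): east 21 sin 85° = 20.92, north 21 cos 85° = 1.83
Net east component: -43.68 mi.

43.7 mi west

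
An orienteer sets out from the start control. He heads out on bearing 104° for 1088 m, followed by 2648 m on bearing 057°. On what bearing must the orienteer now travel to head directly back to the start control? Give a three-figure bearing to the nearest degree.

250°

Leg 1 (104°, 1088 m): east 1088 sin 104° = 1055.68, north 1088 cos 104° = -263.21
Leg 2 (057°, 2648 m): east 2648 sin 57° = 2220.80, north 2648 cos 57° = 1442.20
Net displacement: 3276.48 east, 1178.99 north. Direction back to start is (-3276.48, -1178.99): bearing = atan2(-3276.48, -1178.99) mod 360° = 250.21° ≈ 250°.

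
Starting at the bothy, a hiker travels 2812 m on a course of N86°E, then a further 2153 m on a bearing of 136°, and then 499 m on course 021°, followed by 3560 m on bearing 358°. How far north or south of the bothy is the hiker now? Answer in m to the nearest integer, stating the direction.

Leg 1 (N86°E, 2812 m): east 2812 sin 86° = 2805.15, north 2812 cos 86° = 196.16
Leg 2 (136°, 2153 m): east 2153 sin 136° = 1495.60, north 2153 cos 136° = -1548.74
Leg 3 (021°, 499 m): east 499 sin 21° = 178.83, north 499 cos 21° = 465.86
Leg 4 (358°, 3560 m): east 3560 sin 358° = -124.24, north 3560 cos 358° = 3557.83
Net north component: 2671.10 m.

2671 m north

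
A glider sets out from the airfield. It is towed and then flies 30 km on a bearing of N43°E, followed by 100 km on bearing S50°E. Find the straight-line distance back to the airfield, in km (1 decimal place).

Leg 1 (N43°E, 30 km): east 30 sin 43° = 20.46, north 30 cos 43° = 21.94
Leg 2 (S50°E, 100 km): east 100 sin 130° = 76.60, north 100 cos 130° = -64.28
Net: 97.06 east, -42.34 north. Distance = √((97.06)² + (-42.34)²) = 105.896 km.

105.9 km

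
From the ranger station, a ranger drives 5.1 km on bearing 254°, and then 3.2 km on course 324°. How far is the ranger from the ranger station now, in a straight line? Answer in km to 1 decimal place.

6.9 km

Leg 1 (254°, 5.1 km): east 5.1 sin 254° = -4.90, north 5.1 cos 254° = -1.41
Leg 2 (324°, 3.2 km): east 3.2 sin 324° = -1.88, north 3.2 cos 324° = 2.59
Net: -6.78 east, 1.18 north. Distance = √((-6.78)² + (1.18)²) = 6.886 km.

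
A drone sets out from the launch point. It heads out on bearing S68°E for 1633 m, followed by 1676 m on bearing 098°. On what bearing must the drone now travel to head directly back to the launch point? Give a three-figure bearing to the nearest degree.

285°

Leg 1 (S68°E, 1633 m): east 1633 sin 112° = 1514.09, north 1633 cos 112° = -611.73
Leg 2 (098°, 1676 m): east 1676 sin 98° = 1659.69, north 1676 cos 98° = -233.25
Net displacement: 3173.78 east, -844.99 north. Direction back to start is (-3173.78, 844.99): bearing = atan2(-3173.78, 844.99) mod 360° = 284.91° ≈ 285°.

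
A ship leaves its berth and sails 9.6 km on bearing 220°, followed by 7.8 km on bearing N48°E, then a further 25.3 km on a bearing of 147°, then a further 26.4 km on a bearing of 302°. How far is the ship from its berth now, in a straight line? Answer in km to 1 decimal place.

Leg 1 (220°, 9.6 km): east 9.6 sin 220° = -6.17, north 9.6 cos 220° = -7.35
Leg 2 (N48°E, 7.8 km): east 7.8 sin 48° = 5.80, north 7.8 cos 48° = 5.22
Leg 3 (147°, 25.3 km): east 25.3 sin 147° = 13.78, north 25.3 cos 147° = -21.22
Leg 4 (302°, 26.4 km): east 26.4 sin 302° = -22.39, north 26.4 cos 302° = 13.99
Net: -8.98 east, -9.36 north. Distance = √((-8.98)² + (-9.36)²) = 12.976 km.

13.0 km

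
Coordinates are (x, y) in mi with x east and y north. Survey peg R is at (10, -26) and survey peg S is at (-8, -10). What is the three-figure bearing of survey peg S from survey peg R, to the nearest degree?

Δeast = -8 − 10 = -18.00; Δnorth = -10 − -26 = 16.00.
Bearing = atan2(Δeast, Δnorth) mod 360° = 311.63° ≈ 312°.

312°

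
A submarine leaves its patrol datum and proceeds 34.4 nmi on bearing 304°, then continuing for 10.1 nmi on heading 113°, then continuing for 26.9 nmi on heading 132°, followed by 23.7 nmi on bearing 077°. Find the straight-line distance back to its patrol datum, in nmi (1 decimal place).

24.0 nmi

Leg 1 (304°, 34.4 nmi): east 34.4 sin 304° = -28.52, north 34.4 cos 304° = 19.24
Leg 2 (113°, 10.1 nmi): east 10.1 sin 113° = 9.30, north 10.1 cos 113° = -3.95
Leg 3 (132°, 26.9 nmi): east 26.9 sin 132° = 19.99, north 26.9 cos 132° = -18.00
Leg 4 (077°, 23.7 nmi): east 23.7 sin 77° = 23.09, north 23.7 cos 77° = 5.33
Net: 23.86 east, 2.62 north. Distance = √((23.86)² + (2.62)²) = 24.005 nmi.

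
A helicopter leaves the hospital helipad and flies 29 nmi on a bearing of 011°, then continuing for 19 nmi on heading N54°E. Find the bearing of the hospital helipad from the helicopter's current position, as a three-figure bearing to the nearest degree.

Leg 1 (011°, 29 nmi): east 29 sin 11° = 5.53, north 29 cos 11° = 28.47
Leg 2 (N54°E, 19 nmi): east 19 sin 54° = 15.37, north 19 cos 54° = 11.17
Net displacement: 20.90 east, 39.64 north. Direction back to start is (-20.90, -39.64): bearing = atan2(-20.90, -39.64) mod 360° = 207.81° ≈ 208°.

208°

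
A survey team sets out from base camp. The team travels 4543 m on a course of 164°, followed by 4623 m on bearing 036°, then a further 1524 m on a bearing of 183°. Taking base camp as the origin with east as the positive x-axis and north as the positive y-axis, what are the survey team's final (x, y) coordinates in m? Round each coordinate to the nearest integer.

(3890, -2149)

Leg 1 (164°, 4543 m): east 4543 sin 164° = 1252.22, north 4543 cos 164° = -4367.01
Leg 2 (036°, 4623 m): east 4623 sin 36° = 2717.33, north 4623 cos 36° = 3740.09
Leg 3 (183°, 1524 m): east 1524 sin 183° = -79.76, north 1524 cos 183° = -1521.91
Summing: 3889.79 m east, -2148.84 m north → (3890, -2149).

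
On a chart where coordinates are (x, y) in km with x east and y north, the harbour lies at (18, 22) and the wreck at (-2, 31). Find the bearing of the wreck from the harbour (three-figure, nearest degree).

294°

Δeast = -2 − 18 = -20.00; Δnorth = 31 − 22 = 9.00.
Bearing = atan2(Δeast, Δnorth) mod 360° = 294.23° ≈ 294°.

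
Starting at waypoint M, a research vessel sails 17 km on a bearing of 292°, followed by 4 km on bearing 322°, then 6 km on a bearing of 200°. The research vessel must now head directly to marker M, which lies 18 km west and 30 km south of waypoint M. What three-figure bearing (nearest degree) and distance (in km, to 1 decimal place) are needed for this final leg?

176°, 34.0 km

Leg 1 (292°, 17 km): east 17 sin 292° = -15.76, north 17 cos 292° = 6.37
Leg 2 (322°, 4 km): east 4 sin 322° = -2.46, north 4 cos 322° = 3.15
Leg 3 (200°, 6 km): east 6 sin 200° = -2.05, north 6 cos 200° = -5.64
Current position: (-20.28, 3.88). Target: (-18, -30). Remaining: Δeast = 2.28, Δnorth = -33.88.
Bearing = atan2(2.28, -33.88) mod 360° = 176.16°; distance = √((2.28)² + (-33.88)²) = 33.959 km.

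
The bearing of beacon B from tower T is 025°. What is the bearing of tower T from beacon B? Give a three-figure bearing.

205°

Back-bearing = 025° + 180° = 205°.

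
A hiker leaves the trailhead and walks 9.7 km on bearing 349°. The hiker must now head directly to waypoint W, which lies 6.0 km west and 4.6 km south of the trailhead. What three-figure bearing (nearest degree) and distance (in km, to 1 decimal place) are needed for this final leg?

Leg 1 (349°, 9.7 km): east 9.7 sin 349° = -1.85, north 9.7 cos 349° = 9.52
Current position: (-1.85, 9.52). Target: (-6.0, -4.6). Remaining: Δeast = -4.15, Δnorth = -14.12.
Bearing = atan2(-4.15, -14.12) mod 360° = 196.37°; distance = √((-4.15)² + (-14.12)²) = 14.719 km.

196°, 14.7 km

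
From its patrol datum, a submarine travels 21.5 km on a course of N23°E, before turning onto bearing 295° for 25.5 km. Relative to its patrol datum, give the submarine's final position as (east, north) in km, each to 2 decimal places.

Leg 1 (N23°E, 21.5 km): east 21.5 sin 23° = 8.40, north 21.5 cos 23° = 19.79
Leg 2 (295°, 25.5 km): east 25.5 sin 295° = -23.11, north 25.5 cos 295° = 10.78
Summing: -14.71 km east, 30.57 km north → (-14.71, 30.57).

(-14.71, 30.57)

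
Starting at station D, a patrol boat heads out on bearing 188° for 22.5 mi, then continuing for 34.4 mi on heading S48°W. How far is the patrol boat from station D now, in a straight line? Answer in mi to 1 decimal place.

53.6 mi

Leg 1 (188°, 22.5 mi): east 22.5 sin 188° = -3.13, north 22.5 cos 188° = -22.28
Leg 2 (S48°W, 34.4 mi): east 34.4 sin 228° = -25.56, north 34.4 cos 228° = -23.02
Net: -28.70 east, -45.30 north. Distance = √((-28.70)² + (-45.30)²) = 53.623 mi.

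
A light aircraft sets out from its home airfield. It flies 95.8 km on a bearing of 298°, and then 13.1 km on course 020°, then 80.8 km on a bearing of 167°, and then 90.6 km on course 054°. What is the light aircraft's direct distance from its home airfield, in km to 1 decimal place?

Leg 1 (298°, 95.8 km): east 95.8 sin 298° = -84.59, north 95.8 cos 298° = 44.98
Leg 2 (020°, 13.1 km): east 13.1 sin 20° = 4.48, north 13.1 cos 20° = 12.31
Leg 3 (167°, 80.8 km): east 80.8 sin 167° = 18.18, north 80.8 cos 167° = -78.73
Leg 4 (054°, 90.6 km): east 90.6 sin 54° = 73.30, north 90.6 cos 54° = 53.25
Net: 11.37 east, 31.81 north. Distance = √((11.37)² + (31.81)²) = 33.780 km.

33.8 km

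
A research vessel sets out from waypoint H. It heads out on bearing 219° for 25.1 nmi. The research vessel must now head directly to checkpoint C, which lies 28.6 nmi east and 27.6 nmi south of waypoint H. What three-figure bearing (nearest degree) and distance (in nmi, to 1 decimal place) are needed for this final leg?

Leg 1 (219°, 25.1 nmi): east 25.1 sin 219° = -15.80, north 25.1 cos 219° = -19.51
Current position: (-15.80, -19.51). Target: (28.6, -27.6). Remaining: Δeast = 44.40, Δnorth = -8.09.
Bearing = atan2(44.40, -8.09) mod 360° = 100.33°; distance = √((44.40)² + (-8.09)²) = 45.128 nmi.

100°, 45.1 nmi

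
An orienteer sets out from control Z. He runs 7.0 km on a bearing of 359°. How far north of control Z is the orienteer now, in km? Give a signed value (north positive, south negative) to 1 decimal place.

Leg 1 (359°, 7.0 km): east 7.0 sin 359° = -0.12, north 7.0 cos 359° = 7.00
Net north component: 7.00 km.

7.0 km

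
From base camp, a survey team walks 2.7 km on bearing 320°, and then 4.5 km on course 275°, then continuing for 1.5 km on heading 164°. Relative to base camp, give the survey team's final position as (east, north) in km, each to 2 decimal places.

(-5.80, 1.02)

Leg 1 (320°, 2.7 km): east 2.7 sin 320° = -1.74, north 2.7 cos 320° = 2.07
Leg 2 (275°, 4.5 km): east 4.5 sin 275° = -4.48, north 4.5 cos 275° = 0.39
Leg 3 (164°, 1.5 km): east 1.5 sin 164° = 0.41, north 1.5 cos 164° = -1.44
Summing: -5.80 km east, 1.02 km north → (-5.80, 1.02).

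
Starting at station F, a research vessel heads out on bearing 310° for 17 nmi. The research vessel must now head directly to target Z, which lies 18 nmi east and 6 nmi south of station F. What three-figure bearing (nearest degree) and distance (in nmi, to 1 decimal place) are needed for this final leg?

119°, 35.3 nmi

Leg 1 (310°, 17 nmi): east 17 sin 310° = -13.02, north 17 cos 310° = 10.93
Current position: (-13.02, 10.93). Target: (18, -6). Remaining: Δeast = 31.02, Δnorth = -16.93.
Bearing = atan2(31.02, -16.93) mod 360° = 118.62°; distance = √((31.02)² + (-16.93)²) = 35.340 nmi.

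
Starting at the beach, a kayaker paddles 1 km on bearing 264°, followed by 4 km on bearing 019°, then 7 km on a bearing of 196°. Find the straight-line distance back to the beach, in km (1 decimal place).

3.5 km

Leg 1 (264°, 1 km): east 1 sin 264° = -0.99, north 1 cos 264° = -0.10
Leg 2 (019°, 4 km): east 4 sin 19° = 1.30, north 4 cos 19° = 3.78
Leg 3 (196°, 7 km): east 7 sin 196° = -1.93, north 7 cos 196° = -6.73
Net: -1.62 east, -3.05 north. Distance = √((-1.62)² + (-3.05)²) = 3.455 km.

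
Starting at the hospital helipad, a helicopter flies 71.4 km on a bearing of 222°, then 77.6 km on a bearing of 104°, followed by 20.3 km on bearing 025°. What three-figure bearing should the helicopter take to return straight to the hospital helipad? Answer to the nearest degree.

Leg 1 (222°, 71.4 km): east 71.4 sin 222° = -47.78, north 71.4 cos 222° = -53.06
Leg 2 (104°, 77.6 km): east 77.6 sin 104° = 75.29, north 77.6 cos 104° = -18.77
Leg 3 (025°, 20.3 km): east 20.3 sin 25° = 8.58, north 20.3 cos 25° = 18.40
Net displacement: 36.10 east, -53.44 north. Direction back to start is (-36.10, 53.44): bearing = atan2(-36.10, 53.44) mod 360° = 325.96° ≈ 326°.

326°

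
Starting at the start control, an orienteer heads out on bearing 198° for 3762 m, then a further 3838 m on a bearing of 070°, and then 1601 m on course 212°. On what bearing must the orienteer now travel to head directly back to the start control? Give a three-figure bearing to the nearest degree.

336°

Leg 1 (198°, 3762 m): east 3762 sin 198° = -1162.52, north 3762 cos 198° = -3577.87
Leg 2 (070°, 3838 m): east 3838 sin 70° = 3606.54, north 3838 cos 70° = 1312.67
Leg 3 (212°, 1601 m): east 1601 sin 212° = -848.40, north 1601 cos 212° = -1357.73
Net displacement: 1595.62 east, -3622.93 north. Direction back to start is (-1595.62, 3622.93): bearing = atan2(-1595.62, 3622.93) mod 360° = 336.23° ≈ 336°.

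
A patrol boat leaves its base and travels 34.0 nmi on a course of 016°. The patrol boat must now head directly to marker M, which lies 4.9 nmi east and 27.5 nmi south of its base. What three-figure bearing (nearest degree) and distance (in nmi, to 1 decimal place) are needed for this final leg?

Leg 1 (016°, 34.0 nmi): east 34.0 sin 16° = 9.37, north 34.0 cos 16° = 32.68
Current position: (9.37, 32.68). Target: (4.9, -27.5). Remaining: Δeast = -4.47, Δnorth = -60.18.
Bearing = atan2(-4.47, -60.18) mod 360° = 184.25°; distance = √((-4.47)² + (-60.18)²) = 60.349 nmi.

184°, 60.3 nmi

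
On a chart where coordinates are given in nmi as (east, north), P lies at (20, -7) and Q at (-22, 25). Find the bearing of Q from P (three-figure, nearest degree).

307°

Δeast = -22 − 20 = -42.00; Δnorth = 25 − -7 = 32.00.
Bearing = atan2(Δeast, Δnorth) mod 360° = 307.30° ≈ 307°.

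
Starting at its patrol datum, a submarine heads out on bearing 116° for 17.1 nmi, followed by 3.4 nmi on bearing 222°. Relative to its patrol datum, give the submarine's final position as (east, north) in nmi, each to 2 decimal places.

Leg 1 (116°, 17.1 nmi): east 17.1 sin 116° = 15.37, north 17.1 cos 116° = -7.50
Leg 2 (222°, 3.4 nmi): east 3.4 sin 222° = -2.28, north 3.4 cos 222° = -2.53
Summing: 13.09 nmi east, -10.02 nmi north → (13.09, -10.02).

(13.09, -10.02)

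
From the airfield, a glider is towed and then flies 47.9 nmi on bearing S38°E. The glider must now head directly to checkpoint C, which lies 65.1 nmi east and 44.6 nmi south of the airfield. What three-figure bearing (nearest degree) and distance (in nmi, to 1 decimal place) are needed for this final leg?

Leg 1 (S38°E, 47.9 nmi): east 47.9 sin 142° = 29.49, north 47.9 cos 142° = -37.75
Current position: (29.49, -37.75). Target: (65.1, -44.6). Remaining: Δeast = 35.61, Δnorth = -6.85.
Bearing = atan2(35.61, -6.85) mod 360° = 100.90°; distance = √((35.61)² + (-6.85)²) = 36.263 nmi.

101°, 36.3 nmi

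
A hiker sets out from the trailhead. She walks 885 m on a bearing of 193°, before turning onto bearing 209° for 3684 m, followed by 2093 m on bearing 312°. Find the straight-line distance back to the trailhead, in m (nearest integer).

Leg 1 (193°, 885 m): east 885 sin 193° = -199.08, north 885 cos 193° = -862.32
Leg 2 (209°, 3684 m): east 3684 sin 209° = -1786.04, north 3684 cos 209° = -3222.10
Leg 3 (312°, 2093 m): east 2093 sin 312° = -1555.40, north 2093 cos 312° = 1400.49
Net: -3540.52 east, -2683.93 north. Distance = √((-3540.52)² + (-2683.93)²) = 4442.832 m.

4443 m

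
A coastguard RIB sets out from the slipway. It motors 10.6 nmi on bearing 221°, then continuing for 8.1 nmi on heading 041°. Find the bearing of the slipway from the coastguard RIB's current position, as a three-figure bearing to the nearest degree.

Leg 1 (221°, 10.6 nmi): east 10.6 sin 221° = -6.95, north 10.6 cos 221° = -8.00
Leg 2 (041°, 8.1 nmi): east 8.1 sin 41° = 5.31, north 8.1 cos 41° = 6.11
Net displacement: -1.64 east, -1.89 north. Direction back to start is (1.64, 1.89): bearing = atan2(1.64, 1.89) mod 360° = 41.00° ≈ 041°.

041°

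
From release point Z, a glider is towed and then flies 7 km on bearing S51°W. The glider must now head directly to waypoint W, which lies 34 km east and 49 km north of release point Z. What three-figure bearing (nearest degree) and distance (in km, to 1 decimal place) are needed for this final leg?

Leg 1 (S51°W, 7 km): east 7 sin 231° = -5.44, north 7 cos 231° = -4.41
Current position: (-5.44, -4.41). Target: (34, 49). Remaining: Δeast = 39.44, Δnorth = 53.41.
Bearing = atan2(39.44, 53.41) mod 360° = 36.45°; distance = √((39.44)² + (53.41)²) = 66.390 km.

036°, 66.4 km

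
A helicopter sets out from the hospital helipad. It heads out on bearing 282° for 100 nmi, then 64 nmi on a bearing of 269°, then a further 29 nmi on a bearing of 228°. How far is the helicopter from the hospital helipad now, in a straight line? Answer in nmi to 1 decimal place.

183.4 nmi

Leg 1 (282°, 100 nmi): east 100 sin 282° = -97.81, north 100 cos 282° = 20.79
Leg 2 (269°, 64 nmi): east 64 sin 269° = -63.99, north 64 cos 269° = -1.12
Leg 3 (228°, 29 nmi): east 29 sin 228° = -21.55, north 29 cos 228° = -19.40
Net: -183.36 east, 0.27 north. Distance = √((-183.36)² + (0.27)²) = 183.356 nmi.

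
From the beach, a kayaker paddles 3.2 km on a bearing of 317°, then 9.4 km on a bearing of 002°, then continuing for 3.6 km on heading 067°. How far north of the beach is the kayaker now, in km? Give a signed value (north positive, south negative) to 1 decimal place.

Leg 1 (317°, 3.2 km): east 3.2 sin 317° = -2.18, north 3.2 cos 317° = 2.34
Leg 2 (002°, 9.4 km): east 9.4 sin 2° = 0.33, north 9.4 cos 2° = 9.39
Leg 3 (067°, 3.6 km): east 3.6 sin 67° = 3.31, north 3.6 cos 67° = 1.41
Net north component: 13.14 km.

13.1 km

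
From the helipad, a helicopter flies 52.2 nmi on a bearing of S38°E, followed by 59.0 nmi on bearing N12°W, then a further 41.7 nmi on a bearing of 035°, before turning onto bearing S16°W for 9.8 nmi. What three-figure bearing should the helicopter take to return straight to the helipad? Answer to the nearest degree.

225°

Leg 1 (S38°E, 52.2 nmi): east 52.2 sin 142° = 32.14, north 52.2 cos 142° = -41.13
Leg 2 (N12°W, 59.0 nmi): east 59.0 sin 348° = -12.27, north 59.0 cos 348° = 57.71
Leg 3 (035°, 41.7 nmi): east 41.7 sin 35° = 23.92, north 41.7 cos 35° = 34.16
Leg 4 (S16°W, 9.8 nmi): east 9.8 sin 196° = -2.70, north 9.8 cos 196° = -9.42
Net displacement: 41.09 east, 41.31 north. Direction back to start is (-41.09, -41.31): bearing = atan2(-41.09, -41.31) mod 360° = 224.84° ≈ 225°.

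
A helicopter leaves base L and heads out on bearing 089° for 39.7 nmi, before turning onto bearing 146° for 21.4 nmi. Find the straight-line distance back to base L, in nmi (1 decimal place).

Leg 1 (089°, 39.7 nmi): east 39.7 sin 89° = 39.69, north 39.7 cos 89° = 0.69
Leg 2 (146°, 21.4 nmi): east 21.4 sin 146° = 11.97, north 21.4 cos 146° = -17.74
Net: 51.66 east, -17.05 north. Distance = √((51.66)² + (-17.05)²) = 54.401 nmi.

54.4 nmi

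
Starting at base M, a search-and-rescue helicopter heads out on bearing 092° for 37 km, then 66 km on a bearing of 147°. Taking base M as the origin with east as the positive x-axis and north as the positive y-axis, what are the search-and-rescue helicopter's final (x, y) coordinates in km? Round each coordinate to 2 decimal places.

Leg 1 (092°, 37 km): east 37 sin 92° = 36.98, north 37 cos 92° = -1.29
Leg 2 (147°, 66 km): east 66 sin 147° = 35.95, north 66 cos 147° = -55.35
Summing: 72.92 km east, -56.64 km north → (72.92, -56.64).

(72.92, -56.64)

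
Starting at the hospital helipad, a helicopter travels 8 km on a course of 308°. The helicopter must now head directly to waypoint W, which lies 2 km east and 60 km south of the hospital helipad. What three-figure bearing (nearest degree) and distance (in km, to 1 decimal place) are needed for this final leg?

173°, 65.5 km

Leg 1 (308°, 8 km): east 8 sin 308° = -6.30, north 8 cos 308° = 4.93
Current position: (-6.30, 4.93). Target: (2, -60). Remaining: Δeast = 8.30, Δnorth = -64.93.
Bearing = atan2(8.30, -64.93) mod 360° = 172.71°; distance = √((8.30)² + (-64.93)²) = 65.454 km.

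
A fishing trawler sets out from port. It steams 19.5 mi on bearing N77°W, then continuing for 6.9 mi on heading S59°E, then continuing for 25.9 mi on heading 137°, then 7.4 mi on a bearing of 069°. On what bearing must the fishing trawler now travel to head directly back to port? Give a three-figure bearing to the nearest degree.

Leg 1 (N77°W, 19.5 mi): east 19.5 sin 283° = -19.00, north 19.5 cos 283° = 4.39
Leg 2 (S59°E, 6.9 mi): east 6.9 sin 121° = 5.91, north 6.9 cos 121° = -3.55
Leg 3 (137°, 25.9 mi): east 25.9 sin 137° = 17.66, north 25.9 cos 137° = -18.94
Leg 4 (069°, 7.4 mi): east 7.4 sin 69° = 6.91, north 7.4 cos 69° = 2.65
Net displacement: 11.49 east, -15.46 north. Direction back to start is (-11.49, 15.46): bearing = atan2(-11.49, 15.46) mod 360° = 323.38° ≈ 323°.

323°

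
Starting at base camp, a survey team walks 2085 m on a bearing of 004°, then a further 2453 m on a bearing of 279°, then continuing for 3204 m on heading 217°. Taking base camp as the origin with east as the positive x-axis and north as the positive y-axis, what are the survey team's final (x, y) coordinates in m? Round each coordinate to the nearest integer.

(-4206, -95)

Leg 1 (004°, 2085 m): east 2085 sin 4° = 145.44, north 2085 cos 4° = 2079.92
Leg 2 (279°, 2453 m): east 2453 sin 279° = -2422.80, north 2453 cos 279° = 383.73
Leg 3 (217°, 3204 m): east 3204 sin 217° = -1928.22, north 3204 cos 217° = -2558.83
Summing: -4205.57 m east, -95.17 m north → (-4206, -95).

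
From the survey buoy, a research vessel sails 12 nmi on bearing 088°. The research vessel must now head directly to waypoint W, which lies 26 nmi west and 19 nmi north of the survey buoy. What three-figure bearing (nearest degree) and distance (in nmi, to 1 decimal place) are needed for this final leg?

296°, 42.3 nmi

Leg 1 (088°, 12 nmi): east 12 sin 88° = 11.99, north 12 cos 88° = 0.42
Current position: (11.99, 0.42). Target: (-26, 19). Remaining: Δeast = -37.99, Δnorth = 18.58.
Bearing = atan2(-37.99, 18.58) mod 360° = 296.06°; distance = √((-37.99)² + (18.58)²) = 42.293 nmi.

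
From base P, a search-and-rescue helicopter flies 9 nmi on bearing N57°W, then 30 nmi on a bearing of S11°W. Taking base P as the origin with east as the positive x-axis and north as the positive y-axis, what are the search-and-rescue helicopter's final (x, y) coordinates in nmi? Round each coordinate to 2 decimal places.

Leg 1 (N57°W, 9 nmi): east 9 sin 303° = -7.55, north 9 cos 303° = 4.90
Leg 2 (S11°W, 30 nmi): east 30 sin 191° = -5.72, north 30 cos 191° = -29.45
Summing: -13.27 nmi east, -24.55 nmi north → (-13.27, -24.55).

(-13.27, -24.55)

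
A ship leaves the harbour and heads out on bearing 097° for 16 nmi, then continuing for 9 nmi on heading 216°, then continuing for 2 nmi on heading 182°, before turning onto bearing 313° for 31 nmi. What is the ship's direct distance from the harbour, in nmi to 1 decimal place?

Leg 1 (097°, 16 nmi): east 16 sin 97° = 15.88, north 16 cos 97° = -1.95
Leg 2 (216°, 9 nmi): east 9 sin 216° = -5.29, north 9 cos 216° = -7.28
Leg 3 (182°, 2 nmi): east 2 sin 182° = -0.07, north 2 cos 182° = -2.00
Leg 4 (313°, 31 nmi): east 31 sin 313° = -22.67, north 31 cos 313° = 21.14
Net: -12.15 east, 9.91 north. Distance = √((-12.15)² + (9.91)²) = 15.681 nmi.

15.7 nmi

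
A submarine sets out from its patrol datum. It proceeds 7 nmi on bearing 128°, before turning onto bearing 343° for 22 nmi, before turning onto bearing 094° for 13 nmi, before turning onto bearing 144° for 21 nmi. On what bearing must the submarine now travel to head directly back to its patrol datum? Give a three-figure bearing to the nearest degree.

273°

Leg 1 (128°, 7 nmi): east 7 sin 128° = 5.52, north 7 cos 128° = -4.31
Leg 2 (343°, 22 nmi): east 22 sin 343° = -6.43, north 22 cos 343° = 21.04
Leg 3 (094°, 13 nmi): east 13 sin 94° = 12.97, north 13 cos 94° = -0.91
Leg 4 (144°, 21 nmi): east 21 sin 144° = 12.34, north 21 cos 144° = -16.99
Net displacement: 24.40 east, -1.17 north. Direction back to start is (-24.40, 1.17): bearing = atan2(-24.40, 1.17) mod 360° = 272.74° ≈ 273°.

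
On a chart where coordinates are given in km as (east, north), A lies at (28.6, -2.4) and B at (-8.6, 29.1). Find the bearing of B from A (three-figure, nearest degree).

310°

Δeast = -8.6 − 28.6 = -37.20; Δnorth = 29.1 − -2.4 = 31.50.
Bearing = atan2(Δeast, Δnorth) mod 360° = 310.26° ≈ 310°.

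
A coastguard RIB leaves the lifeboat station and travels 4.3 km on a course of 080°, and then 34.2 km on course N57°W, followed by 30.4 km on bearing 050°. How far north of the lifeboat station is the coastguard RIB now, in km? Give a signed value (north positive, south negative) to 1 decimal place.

Leg 1 (080°, 4.3 km): east 4.3 sin 80° = 4.23, north 4.3 cos 80° = 0.75
Leg 2 (N57°W, 34.2 km): east 34.2 sin 303° = -28.68, north 34.2 cos 303° = 18.63
Leg 3 (050°, 30.4 km): east 30.4 sin 50° = 23.29, north 30.4 cos 50° = 19.54
Net north component: 38.91 km.

38.9 km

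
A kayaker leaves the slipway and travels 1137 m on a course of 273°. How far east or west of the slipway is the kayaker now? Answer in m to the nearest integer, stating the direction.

Leg 1 (273°, 1137 m): east 1137 sin 273° = -1135.44, north 1137 cos 273° = 59.51
Net east component: -1135.44 m.

1135 m west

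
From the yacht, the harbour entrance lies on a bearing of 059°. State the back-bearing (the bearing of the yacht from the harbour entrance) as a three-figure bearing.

Back-bearing = 059° + 180° = 239°.

239°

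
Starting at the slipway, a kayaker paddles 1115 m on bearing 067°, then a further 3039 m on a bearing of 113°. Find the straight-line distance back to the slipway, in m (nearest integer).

3897 m

Leg 1 (067°, 1115 m): east 1115 sin 67° = 1026.36, north 1115 cos 67° = 435.67
Leg 2 (113°, 3039 m): east 3039 sin 113° = 2797.41, north 3039 cos 113° = -1187.43
Net: 3823.78 east, -751.77 north. Distance = √((3823.78)² + (-751.77)²) = 3896.976 m.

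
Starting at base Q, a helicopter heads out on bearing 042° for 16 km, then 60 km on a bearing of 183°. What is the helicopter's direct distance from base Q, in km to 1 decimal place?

48.6 km

Leg 1 (042°, 16 km): east 16 sin 42° = 10.71, north 16 cos 42° = 11.89
Leg 2 (183°, 60 km): east 60 sin 183° = -3.14, north 60 cos 183° = -59.92
Net: 7.57 east, -48.03 north. Distance = √((7.57)² + (-48.03)²) = 48.620 km.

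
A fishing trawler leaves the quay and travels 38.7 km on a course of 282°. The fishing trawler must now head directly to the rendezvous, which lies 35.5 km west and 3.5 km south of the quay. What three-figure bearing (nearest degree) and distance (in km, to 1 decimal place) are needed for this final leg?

Leg 1 (282°, 38.7 km): east 38.7 sin 282° = -37.85, north 38.7 cos 282° = 8.05
Current position: (-37.85, 8.05). Target: (-35.5, -3.5). Remaining: Δeast = 2.35, Δnorth = -11.55.
Bearing = atan2(2.35, -11.55) mod 360° = 168.48°; distance = √((2.35)² + (-11.55)²) = 11.784 km.

168°, 11.8 km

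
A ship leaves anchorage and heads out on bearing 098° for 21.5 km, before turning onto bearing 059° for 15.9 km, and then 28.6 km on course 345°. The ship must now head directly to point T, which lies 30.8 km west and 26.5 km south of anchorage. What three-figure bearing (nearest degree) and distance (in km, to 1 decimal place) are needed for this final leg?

Leg 1 (098°, 21.5 km): east 21.5 sin 98° = 21.29, north 21.5 cos 98° = -2.99
Leg 2 (059°, 15.9 km): east 15.9 sin 59° = 13.63, north 15.9 cos 59° = 8.19
Leg 3 (345°, 28.6 km): east 28.6 sin 345° = -7.40, north 28.6 cos 345° = 27.63
Current position: (27.52, 32.82). Target: (-30.8, -26.5). Remaining: Δeast = -58.32, Δnorth = -59.32.
Bearing = atan2(-58.32, -59.32) mod 360° = 224.51°; distance = √((-58.32)² + (-59.32)²) = 83.187 km.

225°, 83.2 km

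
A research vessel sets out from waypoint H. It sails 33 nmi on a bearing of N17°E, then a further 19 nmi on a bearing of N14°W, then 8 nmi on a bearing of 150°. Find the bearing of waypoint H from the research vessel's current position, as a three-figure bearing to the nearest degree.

192°

Leg 1 (N17°E, 33 nmi): east 33 sin 17° = 9.65, north 33 cos 17° = 31.56
Leg 2 (N14°W, 19 nmi): east 19 sin 346° = -4.60, north 19 cos 346° = 18.44
Leg 3 (150°, 8 nmi): east 8 sin 150° = 4.00, north 8 cos 150° = -6.93
Net displacement: 9.05 east, 43.07 north. Direction back to start is (-9.05, -43.07): bearing = atan2(-9.05, -43.07) mod 360° = 191.87° ≈ 192°.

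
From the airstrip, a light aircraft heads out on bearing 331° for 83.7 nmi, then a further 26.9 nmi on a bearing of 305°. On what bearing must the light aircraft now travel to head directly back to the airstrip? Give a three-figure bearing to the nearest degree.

Leg 1 (331°, 83.7 nmi): east 83.7 sin 331° = -40.58, north 83.7 cos 331° = 73.21
Leg 2 (305°, 26.9 nmi): east 26.9 sin 305° = -22.04, north 26.9 cos 305° = 15.43
Net displacement: -62.61 east, 88.63 north. Direction back to start is (62.61, -88.63): bearing = atan2(62.61, -88.63) mod 360° = 144.76° ≈ 145°.

145°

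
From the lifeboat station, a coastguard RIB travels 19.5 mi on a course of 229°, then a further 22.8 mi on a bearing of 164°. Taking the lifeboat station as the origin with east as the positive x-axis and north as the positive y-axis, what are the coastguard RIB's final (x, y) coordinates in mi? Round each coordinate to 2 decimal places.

Leg 1 (229°, 19.5 mi): east 19.5 sin 229° = -14.72, north 19.5 cos 229° = -12.79
Leg 2 (164°, 22.8 mi): east 22.8 sin 164° = 6.28, north 22.8 cos 164° = -21.92
Summing: -8.43 mi east, -34.71 mi north → (-8.43, -34.71).

(-8.43, -34.71)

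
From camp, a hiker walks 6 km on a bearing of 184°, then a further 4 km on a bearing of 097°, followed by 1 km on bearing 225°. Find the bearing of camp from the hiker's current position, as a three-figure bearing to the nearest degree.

Leg 1 (184°, 6 km): east 6 sin 184° = -0.42, north 6 cos 184° = -5.99
Leg 2 (097°, 4 km): east 4 sin 97° = 3.97, north 4 cos 97° = -0.49
Leg 3 (225°, 1 km): east 1 sin 225° = -0.71, north 1 cos 225° = -0.71
Net displacement: 2.84 east, -7.18 north. Direction back to start is (-2.84, 7.18): bearing = atan2(-2.84, 7.18) mod 360° = 338.39° ≈ 338°.

338°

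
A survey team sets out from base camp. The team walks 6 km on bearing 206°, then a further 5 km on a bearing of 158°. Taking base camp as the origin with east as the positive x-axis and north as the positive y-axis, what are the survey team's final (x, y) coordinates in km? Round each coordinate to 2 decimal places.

Leg 1 (206°, 6 km): east 6 sin 206° = -2.63, north 6 cos 206° = -5.39
Leg 2 (158°, 5 km): east 5 sin 158° = 1.87, north 5 cos 158° = -4.64
Summing: -0.76 km east, -10.03 km north → (-0.76, -10.03).

(-0.76, -10.03)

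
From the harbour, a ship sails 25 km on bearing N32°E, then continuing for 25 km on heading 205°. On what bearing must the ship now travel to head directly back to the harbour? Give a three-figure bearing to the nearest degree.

298°

Leg 1 (N32°E, 25 km): east 25 sin 32° = 13.25, north 25 cos 32° = 21.20
Leg 2 (205°, 25 km): east 25 sin 205° = -10.57, north 25 cos 205° = -22.66
Net displacement: 2.68 east, -1.46 north. Direction back to start is (-2.68, 1.46): bearing = atan2(-2.68, 1.46) mod 360° = 298.50° ≈ 298°.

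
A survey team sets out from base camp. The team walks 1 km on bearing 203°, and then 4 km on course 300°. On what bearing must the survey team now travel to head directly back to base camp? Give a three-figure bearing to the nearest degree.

Leg 1 (203°, 1 km): east 1 sin 203° = -0.39, north 1 cos 203° = -0.92
Leg 2 (300°, 4 km): east 4 sin 300° = -3.46, north 4 cos 300° = 2.00
Net displacement: -3.85 east, 1.08 north. Direction back to start is (3.85, -1.08): bearing = atan2(3.85, -1.08) mod 360° = 105.64° ≈ 106°.

106°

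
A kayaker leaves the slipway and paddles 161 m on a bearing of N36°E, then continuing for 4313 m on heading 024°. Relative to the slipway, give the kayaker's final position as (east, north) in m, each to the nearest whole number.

Leg 1 (N36°E, 161 m): east 161 sin 36° = 94.63, north 161 cos 36° = 130.25
Leg 2 (024°, 4313 m): east 4313 sin 24° = 1754.26, north 4313 cos 24° = 3940.12
Summing: 1848.89 m east, 4070.37 m north → (1849, 4070).

(1849, 4070)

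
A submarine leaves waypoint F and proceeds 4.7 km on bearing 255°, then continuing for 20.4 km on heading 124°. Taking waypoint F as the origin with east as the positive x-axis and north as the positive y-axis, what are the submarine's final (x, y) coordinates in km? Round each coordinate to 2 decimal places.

Leg 1 (255°, 4.7 km): east 4.7 sin 255° = -4.54, north 4.7 cos 255° = -1.22
Leg 2 (124°, 20.4 km): east 20.4 sin 124° = 16.91, north 20.4 cos 124° = -11.41
Summing: 12.37 km east, -12.62 km north → (12.37, -12.62).

(12.37, -12.62)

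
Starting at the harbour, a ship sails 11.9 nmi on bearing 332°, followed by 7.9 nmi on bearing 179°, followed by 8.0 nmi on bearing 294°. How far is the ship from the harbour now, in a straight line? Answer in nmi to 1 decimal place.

Leg 1 (332°, 11.9 nmi): east 11.9 sin 332° = -5.59, north 11.9 cos 332° = 10.51
Leg 2 (179°, 7.9 nmi): east 7.9 sin 179° = 0.14, north 7.9 cos 179° = -7.90
Leg 3 (294°, 8.0 nmi): east 8.0 sin 294° = -7.31, north 8.0 cos 294° = 3.25
Net: -12.76 east, 5.86 north. Distance = √((-12.76)² + (5.86)²) = 14.040 nmi.

14.0 nmi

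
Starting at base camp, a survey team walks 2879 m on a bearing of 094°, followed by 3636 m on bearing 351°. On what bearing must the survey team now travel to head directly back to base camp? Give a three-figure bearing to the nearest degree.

214°

Leg 1 (094°, 2879 m): east 2879 sin 94° = 2871.99, north 2879 cos 94° = -200.83
Leg 2 (351°, 3636 m): east 3636 sin 351° = -568.80, north 3636 cos 351° = 3591.23
Net displacement: 2303.19 east, 3390.41 north. Direction back to start is (-2303.19, -3390.41): bearing = atan2(-2303.19, -3390.41) mod 360° = 214.19° ≈ 214°.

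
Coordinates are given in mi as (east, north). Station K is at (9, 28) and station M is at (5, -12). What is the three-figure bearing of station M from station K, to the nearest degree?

186°

Δeast = 5 − 9 = -4.00; Δnorth = -12 − 28 = -40.00.
Bearing = atan2(Δeast, Δnorth) mod 360° = 185.71° ≈ 186°.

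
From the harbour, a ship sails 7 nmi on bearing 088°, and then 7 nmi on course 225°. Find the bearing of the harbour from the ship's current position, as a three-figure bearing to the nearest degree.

336°

Leg 1 (088°, 7 nmi): east 7 sin 88° = 7.00, north 7 cos 88° = 0.24
Leg 2 (225°, 7 nmi): east 7 sin 225° = -4.95, north 7 cos 225° = -4.95
Net displacement: 2.05 east, -4.71 north. Direction back to start is (-2.05, 4.71): bearing = atan2(-2.05, 4.71) mod 360° = 336.50° ≈ 336°.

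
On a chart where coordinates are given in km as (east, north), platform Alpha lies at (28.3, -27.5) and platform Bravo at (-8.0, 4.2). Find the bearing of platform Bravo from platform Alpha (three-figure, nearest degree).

Δeast = -8.0 − 28.3 = -36.30; Δnorth = 4.2 − -27.5 = 31.70.
Bearing = atan2(Δeast, Δnorth) mod 360° = 311.13° ≈ 311°.

311°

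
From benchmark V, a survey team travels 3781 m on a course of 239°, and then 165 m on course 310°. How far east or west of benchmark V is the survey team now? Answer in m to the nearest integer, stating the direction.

3367 m west

Leg 1 (239°, 3781 m): east 3781 sin 239° = -3240.95, north 3781 cos 239° = -1947.36
Leg 2 (310°, 165 m): east 165 sin 310° = -126.40, north 165 cos 310° = 106.06
Net east component: -3367.35 m.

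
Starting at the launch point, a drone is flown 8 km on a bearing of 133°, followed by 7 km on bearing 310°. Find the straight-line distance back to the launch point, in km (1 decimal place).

1.1 km

Leg 1 (133°, 8 km): east 8 sin 133° = 5.85, north 8 cos 133° = -5.46
Leg 2 (310°, 7 km): east 7 sin 310° = -5.36, north 7 cos 310° = 4.50
Net: 0.49 east, -0.96 north. Distance = √((0.49)² + (-0.96)²) = 1.074 km.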